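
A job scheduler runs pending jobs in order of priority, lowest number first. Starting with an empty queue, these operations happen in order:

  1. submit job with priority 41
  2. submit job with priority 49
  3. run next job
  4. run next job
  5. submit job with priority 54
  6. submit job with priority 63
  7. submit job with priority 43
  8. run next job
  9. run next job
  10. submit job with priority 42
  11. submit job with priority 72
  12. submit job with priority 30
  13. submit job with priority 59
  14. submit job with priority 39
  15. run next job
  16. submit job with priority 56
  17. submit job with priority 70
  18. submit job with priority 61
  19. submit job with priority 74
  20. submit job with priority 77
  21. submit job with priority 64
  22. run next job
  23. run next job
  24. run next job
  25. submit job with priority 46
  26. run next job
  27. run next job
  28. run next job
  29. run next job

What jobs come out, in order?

insert 41 → {41}
insert 49 → {41, 49}
run next job → 41; now {49}
run next job → 49; now {}
insert 54 → {54}
insert 63 → {54, 63}
insert 43 → {43, 54, 63}
run next job → 43; now {54, 63}
run next job → 54; now {63}
insert 42 → {42, 63}
insert 72 → {42, 63, 72}
insert 30 → {30, 42, 63, 72}
insert 59 → {30, 42, 59, 63, 72}
insert 39 → {30, 39, 42, 59, 63, 72}
run next job → 30; now {39, 42, 59, 63, 72}
insert 56 → {39, 42, 56, 59, 63, 72}
insert 70 → {39, 42, 56, 59, 63, 70, 72}
insert 61 → {39, 42, 56, 59, 61, 63, 70, 72}
insert 74 → {39, 42, 56, 59, 61, 63, 70, 72, 74}
insert 77 → {39, 42, 56, 59, 61, 63, 70, 72, 74, 77}
insert 64 → {39, 42, 56, 59, 61, 63, 64, 70, 72, 74, 77}
run next job → 39; now {42, 56, 59, 61, 63, 64, 70, 72, 74, 77}
run next job → 42; now {56, 59, 61, 63, 64, 70, 72, 74, 77}
run next job → 56; now {59, 61, 63, 64, 70, 72, 74, 77}
insert 46 → {46, 59, 61, 63, 64, 70, 72, 74, 77}
run next job → 46; now {59, 61, 63, 64, 70, 72, 74, 77}
run next job → 59; now {61, 63, 64, 70, 72, 74, 77}
run next job → 61; now {63, 64, 70, 72, 74, 77}
run next job → 63; now {64, 70, 72, 74, 77}

[41, 49, 43, 54, 30, 39, 42, 56, 46, 59, 61, 63]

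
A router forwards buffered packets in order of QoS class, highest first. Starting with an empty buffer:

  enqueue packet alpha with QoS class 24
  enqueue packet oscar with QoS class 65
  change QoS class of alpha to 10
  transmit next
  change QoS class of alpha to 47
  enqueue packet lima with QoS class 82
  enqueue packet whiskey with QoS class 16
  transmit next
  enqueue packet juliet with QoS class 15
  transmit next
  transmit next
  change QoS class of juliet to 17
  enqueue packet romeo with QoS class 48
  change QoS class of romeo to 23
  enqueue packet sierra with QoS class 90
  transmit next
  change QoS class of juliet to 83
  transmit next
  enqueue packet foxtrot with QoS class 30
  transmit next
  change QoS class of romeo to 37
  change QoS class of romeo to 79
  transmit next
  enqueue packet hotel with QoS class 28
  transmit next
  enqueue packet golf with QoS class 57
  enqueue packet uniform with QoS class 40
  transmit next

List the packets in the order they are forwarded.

add alpha (QoS class 24) → {alpha:24}
add oscar (QoS class 65) → {oscar:65, alpha:24}
update alpha to QoS class 10 → {oscar:65, alpha:10}
transmit next → oscar; now {alpha:10}
update alpha to QoS class 47 → {alpha:47}
add lima (QoS class 82) → {lima:82, alpha:47}
add whiskey (QoS class 16) → {lima:82, alpha:47, whiskey:16}
transmit next → lima; now {alpha:47, whiskey:16}
add juliet (QoS class 15) → {alpha:47, whiskey:16, juliet:15}
transmit next → alpha; now {whiskey:16, juliet:15}
transmit next → whiskey; now {juliet:15}
update juliet to QoS class 17 → {juliet:17}
add romeo (QoS class 48) → {romeo:48, juliet:17}
update romeo to QoS class 23 → {romeo:23, juliet:17}
add sierra (QoS class 90) → {sierra:90, romeo:23, juliet:17}
transmit next → sierra; now {romeo:23, juliet:17}
update juliet to QoS class 83 → {juliet:83, romeo:23}
transmit next → juliet; now {romeo:23}
add foxtrot (QoS class 30) → {foxtrot:30, romeo:23}
transmit next → foxtrot; now {romeo:23}
update romeo to QoS class 37 → {romeo:37}
update romeo to QoS class 79 → {romeo:79}
transmit next → romeo; now {}
add hotel (QoS class 28) → {hotel:28}
transmit next → hotel; now {}
add golf (QoS class 57) → {golf:57}
add uniform (QoS class 40) → {golf:57, uniform:40}
transmit next → golf; now {uniform:40}

[oscar, lima, alpha, whiskey, sierra, juliet, foxtrot, romeo, hotel, golf]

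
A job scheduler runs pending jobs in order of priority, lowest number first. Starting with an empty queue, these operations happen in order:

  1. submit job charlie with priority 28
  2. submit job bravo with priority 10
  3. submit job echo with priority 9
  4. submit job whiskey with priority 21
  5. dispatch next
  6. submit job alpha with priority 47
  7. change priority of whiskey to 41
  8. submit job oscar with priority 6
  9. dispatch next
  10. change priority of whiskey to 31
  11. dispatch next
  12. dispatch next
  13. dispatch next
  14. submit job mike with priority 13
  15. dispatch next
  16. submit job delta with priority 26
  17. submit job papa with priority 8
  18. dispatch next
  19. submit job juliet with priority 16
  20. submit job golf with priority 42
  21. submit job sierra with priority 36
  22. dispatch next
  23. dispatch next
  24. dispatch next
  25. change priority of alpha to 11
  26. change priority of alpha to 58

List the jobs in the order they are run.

echo → oscar → bravo → charlie → whiskey → mike → papa → juliet → delta → sierra

add charlie (priority 28) → {charlie:28}
add bravo (priority 10) → {bravo:10, charlie:28}
add echo (priority 9) → {echo:9, bravo:10, charlie:28}
add whiskey (priority 21) → {echo:9, bravo:10, whiskey:21, charlie:28}
dispatch next → echo; now {bravo:10, whiskey:21, charlie:28}
add alpha (priority 47) → {bravo:10, whiskey:21, charlie:28, alpha:47}
update whiskey to priority 41 → {bravo:10, charlie:28, whiskey:41, alpha:47}
add oscar (priority 6) → {oscar:6, bravo:10, charlie:28, whiskey:41, alpha:47}
dispatch next → oscar; now {bravo:10, charlie:28, whiskey:41, alpha:47}
update whiskey to priority 31 → {bravo:10, charlie:28, whiskey:31, alpha:47}
dispatch next → bravo; now {charlie:28, whiskey:31, alpha:47}
dispatch next → charlie; now {whiskey:31, alpha:47}
dispatch next → whiskey; now {alpha:47}
add mike (priority 13) → {mike:13, alpha:47}
dispatch next → mike; now {alpha:47}
add delta (priority 26) → {delta:26, alpha:47}
add papa (priority 8) → {papa:8, delta:26, alpha:47}
dispatch next → papa; now {delta:26, alpha:47}
add juliet (priority 16) → {juliet:16, delta:26, alpha:47}
add golf (priority 42) → {juliet:16, delta:26, golf:42, alpha:47}
add sierra (priority 36) → {juliet:16, delta:26, sierra:36, golf:42, alpha:47}
dispatch next → juliet; now {delta:26, sierra:36, golf:42, alpha:47}
dispatch next → delta; now {sierra:36, golf:42, alpha:47}
dispatch next → sierra; now {golf:42, alpha:47}
update alpha to priority 11 → {alpha:11, golf:42}
update alpha to priority 58 → {golf:42, alpha:58}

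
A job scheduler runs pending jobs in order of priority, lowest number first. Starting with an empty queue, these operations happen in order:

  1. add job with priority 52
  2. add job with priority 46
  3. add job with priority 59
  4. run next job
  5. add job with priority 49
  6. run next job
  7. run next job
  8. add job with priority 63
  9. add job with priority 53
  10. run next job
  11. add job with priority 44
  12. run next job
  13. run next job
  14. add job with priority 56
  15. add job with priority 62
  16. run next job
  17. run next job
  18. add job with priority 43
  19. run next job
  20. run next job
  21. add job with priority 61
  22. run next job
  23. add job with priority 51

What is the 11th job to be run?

insert 52 → {52}
insert 46 → {46, 52}
insert 59 → {46, 52, 59}
run next job → 46; now {52, 59}
insert 49 → {49, 52, 59}
run next job → 49; now {52, 59}
run next job → 52; now {59}
insert 63 → {59, 63}
insert 53 → {53, 59, 63}
run next job → 53; now {59, 63}
insert 44 → {44, 59, 63}
run next job → 44; now {59, 63}
run next job → 59; now {63}
insert 56 → {56, 63}
insert 62 → {56, 62, 63}
run next job → 56; now {62, 63}
run next job → 62; now {63}
insert 43 → {43, 63}
run next job → 43; now {63}
run next job → 63; now {}
insert 61 → {61}
run next job → 61; now {}
insert 51 → {51}

61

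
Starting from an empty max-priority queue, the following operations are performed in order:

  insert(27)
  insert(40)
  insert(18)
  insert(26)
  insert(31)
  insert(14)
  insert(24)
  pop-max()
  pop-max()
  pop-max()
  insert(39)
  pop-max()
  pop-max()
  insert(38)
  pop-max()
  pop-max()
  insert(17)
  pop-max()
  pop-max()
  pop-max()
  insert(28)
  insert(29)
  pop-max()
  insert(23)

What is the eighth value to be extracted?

18

insert 27 → {27}
insert 40 → {40, 27}
insert 18 → {40, 27, 18}
insert 26 → {40, 27, 26, 18}
insert 31 → {40, 31, 27, 26, 18}
insert 14 → {40, 31, 27, 26, 18, 14}
insert 24 → {40, 31, 27, 26, 24, 18, 14}
pop-max → 40; now {31, 27, 26, 24, 18, 14}
pop-max → 31; now {27, 26, 24, 18, 14}
pop-max → 27; now {26, 24, 18, 14}
insert 39 → {39, 26, 24, 18, 14}
pop-max → 39; now {26, 24, 18, 14}
pop-max → 26; now {24, 18, 14}
insert 38 → {38, 24, 18, 14}
pop-max → 38; now {24, 18, 14}
pop-max → 24; now {18, 14}
insert 17 → {18, 17, 14}
pop-max → 18; now {17, 14}
pop-max → 17; now {14}
pop-max → 14; now {}
insert 28 → {28}
insert 29 → {29, 28}
pop-max → 29; now {28}
insert 23 → {28, 23}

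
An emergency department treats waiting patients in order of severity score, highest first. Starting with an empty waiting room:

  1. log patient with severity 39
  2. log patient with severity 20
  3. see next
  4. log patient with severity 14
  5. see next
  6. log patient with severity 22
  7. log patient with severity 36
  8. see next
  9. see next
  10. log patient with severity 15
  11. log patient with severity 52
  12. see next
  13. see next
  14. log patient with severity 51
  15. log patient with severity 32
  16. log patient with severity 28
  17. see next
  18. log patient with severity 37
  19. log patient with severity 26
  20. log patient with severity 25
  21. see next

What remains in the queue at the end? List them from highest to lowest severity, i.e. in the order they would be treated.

insert 39 → {39}
insert 20 → {39, 20}
see next → 39; now {20}
insert 14 → {20, 14}
see next → 20; now {14}
insert 22 → {22, 14}
insert 36 → {36, 22, 14}
see next → 36; now {22, 14}
see next → 22; now {14}
insert 15 → {15, 14}
insert 52 → {52, 15, 14}
see next → 52; now {15, 14}
see next → 15; now {14}
insert 51 → {51, 14}
insert 32 → {51, 32, 14}
insert 28 → {51, 32, 28, 14}
see next → 51; now {32, 28, 14}
insert 37 → {37, 32, 28, 14}
insert 26 → {37, 32, 28, 26, 14}
insert 25 → {37, 32, 28, 26, 25, 14}
see next → 37; now {32, 28, 26, 25, 14}

32 → 28 → 26 → 25 → 14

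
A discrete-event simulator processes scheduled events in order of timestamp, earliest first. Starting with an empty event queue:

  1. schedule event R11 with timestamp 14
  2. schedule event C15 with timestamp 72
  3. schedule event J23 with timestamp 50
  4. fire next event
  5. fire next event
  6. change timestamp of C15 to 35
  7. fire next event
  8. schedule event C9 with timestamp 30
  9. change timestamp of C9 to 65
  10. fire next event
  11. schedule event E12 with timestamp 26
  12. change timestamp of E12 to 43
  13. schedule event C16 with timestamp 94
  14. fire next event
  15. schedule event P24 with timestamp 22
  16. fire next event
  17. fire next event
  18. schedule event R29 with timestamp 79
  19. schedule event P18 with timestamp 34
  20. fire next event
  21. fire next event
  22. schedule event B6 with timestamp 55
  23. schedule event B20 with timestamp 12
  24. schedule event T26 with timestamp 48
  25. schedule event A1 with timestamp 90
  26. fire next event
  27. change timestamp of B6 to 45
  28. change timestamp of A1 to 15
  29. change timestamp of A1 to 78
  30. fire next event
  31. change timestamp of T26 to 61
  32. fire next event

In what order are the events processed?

add R11 (timestamp 14) → {R11:14}
add C15 (timestamp 72) → {R11:14, C15:72}
add J23 (timestamp 50) → {R11:14, J23:50, C15:72}
fire next event → R11; now {J23:50, C15:72}
fire next event → J23; now {C15:72}
update C15 to timestamp 35 → {C15:35}
fire next event → C15; now {}
add C9 (timestamp 30) → {C9:30}
update C9 to timestamp 65 → {C9:65}
fire next event → C9; now {}
add E12 (timestamp 26) → {E12:26}
update E12 to timestamp 43 → {E12:43}
add C16 (timestamp 94) → {E12:43, C16:94}
fire next event → E12; now {C16:94}
add P24 (timestamp 22) → {P24:22, C16:94}
fire next event → P24; now {C16:94}
fire next event → C16; now {}
add R29 (timestamp 79) → {R29:79}
add P18 (timestamp 34) → {P18:34, R29:79}
fire next event → P18; now {R29:79}
fire next event → R29; now {}
add B6 (timestamp 55) → {B6:55}
add B20 (timestamp 12) → {B20:12, B6:55}
add T26 (timestamp 48) → {B20:12, T26:48, B6:55}
add A1 (timestamp 90) → {B20:12, T26:48, B6:55, A1:90}
fire next event → B20; now {T26:48, B6:55, A1:90}
update B6 to timestamp 45 → {B6:45, T26:48, A1:90}
update A1 to timestamp 15 → {A1:15, B6:45, T26:48}
update A1 to timestamp 78 → {B6:45, T26:48, A1:78}
fire next event → B6; now {T26:48, A1:78}
update T26 to timestamp 61 → {T26:61, A1:78}
fire next event → T26; now {A1:78}

[R11, J23, C15, C9, E12, P24, C16, P18, R29, B20, B6, T26]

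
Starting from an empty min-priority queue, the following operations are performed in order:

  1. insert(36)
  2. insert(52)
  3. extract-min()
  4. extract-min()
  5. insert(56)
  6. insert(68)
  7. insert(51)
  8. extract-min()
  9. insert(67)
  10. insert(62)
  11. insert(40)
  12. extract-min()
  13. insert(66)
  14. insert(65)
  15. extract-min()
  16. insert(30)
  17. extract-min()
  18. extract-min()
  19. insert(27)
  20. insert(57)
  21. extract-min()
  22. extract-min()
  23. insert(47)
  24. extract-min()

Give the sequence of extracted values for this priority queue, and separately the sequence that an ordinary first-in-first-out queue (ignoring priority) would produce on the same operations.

priority queue: [36, 52, 51, 40, 56, 30, 62, 27, 57, 47]; FIFO queue: 36, 52, 56, 68, 51, 67, 62, 40, 66, 65

insert 36 → {36}
insert 52 → {36, 52}
extract-min → 36; now {52}
extract-min → 52; now {}
insert 56 → {56}
insert 68 → {56, 68}
insert 51 → {51, 56, 68}
extract-min → 51; now {56, 68}
insert 67 → {56, 67, 68}
insert 62 → {56, 62, 67, 68}
insert 40 → {40, 56, 62, 67, 68}
extract-min → 40; now {56, 62, 67, 68}
insert 66 → {56, 62, 66, 67, 68}
insert 65 → {56, 62, 65, 66, 67, 68}
extract-min → 56; now {62, 65, 66, 67, 68}
insert 30 → {30, 62, 65, 66, 67, 68}
extract-min → 30; now {62, 65, 66, 67, 68}
extract-min → 62; now {65, 66, 67, 68}
insert 27 → {27, 65, 66, 67, 68}
insert 57 → {27, 57, 65, 66, 67, 68}
extract-min → 27; now {57, 65, 66, 67, 68}
extract-min → 57; now {65, 66, 67, 68}
insert 47 → {47, 65, 66, 67, 68}
extract-min → 47; now {65, 66, 67, 68}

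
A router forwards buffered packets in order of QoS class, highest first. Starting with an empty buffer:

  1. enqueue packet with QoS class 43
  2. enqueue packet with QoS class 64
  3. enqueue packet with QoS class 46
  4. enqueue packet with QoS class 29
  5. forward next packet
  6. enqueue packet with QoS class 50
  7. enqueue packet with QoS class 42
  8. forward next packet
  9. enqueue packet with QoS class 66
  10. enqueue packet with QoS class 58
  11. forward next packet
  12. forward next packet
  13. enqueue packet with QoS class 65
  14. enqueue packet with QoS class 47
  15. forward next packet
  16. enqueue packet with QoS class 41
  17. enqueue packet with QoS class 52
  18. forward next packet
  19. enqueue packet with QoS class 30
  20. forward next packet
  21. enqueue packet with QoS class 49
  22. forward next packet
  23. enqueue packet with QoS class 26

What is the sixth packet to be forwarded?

insert 43 → {43}
insert 64 → {64, 43}
insert 46 → {64, 46, 43}
insert 29 → {64, 46, 43, 29}
forward next packet → 64; now {46, 43, 29}
insert 50 → {50, 46, 43, 29}
insert 42 → {50, 46, 43, 42, 29}
forward next packet → 50; now {46, 43, 42, 29}
insert 66 → {66, 46, 43, 42, 29}
insert 58 → {66, 58, 46, 43, 42, 29}
forward next packet → 66; now {58, 46, 43, 42, 29}
forward next packet → 58; now {46, 43, 42, 29}
insert 65 → {65, 46, 43, 42, 29}
insert 47 → {65, 47, 46, 43, 42, 29}
forward next packet → 65; now {47, 46, 43, 42, 29}
insert 41 → {47, 46, 43, 42, 41, 29}
insert 52 → {52, 47, 46, 43, 42, 41, 29}
forward next packet → 52; now {47, 46, 43, 42, 41, 29}
insert 30 → {47, 46, 43, 42, 41, 30, 29}
forward next packet → 47; now {46, 43, 42, 41, 30, 29}
insert 49 → {49, 46, 43, 42, 41, 30, 29}
forward next packet → 49; now {46, 43, 42, 41, 30, 29}
insert 26 → {46, 43, 42, 41, 30, 29, 26}

52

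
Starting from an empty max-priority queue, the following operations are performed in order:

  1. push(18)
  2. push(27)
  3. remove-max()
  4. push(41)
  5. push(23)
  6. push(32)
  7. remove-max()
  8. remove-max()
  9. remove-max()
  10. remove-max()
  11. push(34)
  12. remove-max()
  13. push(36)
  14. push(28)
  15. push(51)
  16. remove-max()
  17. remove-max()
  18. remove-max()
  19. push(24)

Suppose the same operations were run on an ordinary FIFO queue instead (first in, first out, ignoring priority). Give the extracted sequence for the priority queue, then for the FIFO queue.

insert 18 → {18}
insert 27 → {27, 18}
remove-max → 27; now {18}
insert 41 → {41, 18}
insert 23 → {41, 23, 18}
insert 32 → {41, 32, 23, 18}
remove-max → 41; now {32, 23, 18}
remove-max → 32; now {23, 18}
remove-max → 23; now {18}
remove-max → 18; now {}
insert 34 → {34}
remove-max → 34; now {}
insert 36 → {36}
insert 28 → {36, 28}
insert 51 → {51, 36, 28}
remove-max → 51; now {36, 28}
remove-max → 36; now {28}
remove-max → 28; now {}
insert 24 → {24}

priority queue: [27, 41, 32, 23, 18, 34, 51, 36, 28]; FIFO queue: 18 → 27 → 41 → 23 → 32 → 34 → 36 → 28 → 51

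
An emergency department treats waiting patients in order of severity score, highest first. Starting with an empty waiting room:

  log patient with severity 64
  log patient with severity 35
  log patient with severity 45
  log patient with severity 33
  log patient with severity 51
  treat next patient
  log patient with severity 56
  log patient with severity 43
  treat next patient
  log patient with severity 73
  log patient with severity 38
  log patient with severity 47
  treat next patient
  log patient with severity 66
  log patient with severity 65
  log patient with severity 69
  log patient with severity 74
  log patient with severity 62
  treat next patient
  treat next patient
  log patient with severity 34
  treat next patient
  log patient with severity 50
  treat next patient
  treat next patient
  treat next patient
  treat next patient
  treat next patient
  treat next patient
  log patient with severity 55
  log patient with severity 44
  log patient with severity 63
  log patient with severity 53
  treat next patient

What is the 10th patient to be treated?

50

insert 64 → {64}
insert 35 → {64, 35}
insert 45 → {64, 45, 35}
insert 33 → {64, 45, 35, 33}
insert 51 → {64, 51, 45, 35, 33}
treat next patient → 64; now {51, 45, 35, 33}
insert 56 → {56, 51, 45, 35, 33}
insert 43 → {56, 51, 45, 43, 35, 33}
treat next patient → 56; now {51, 45, 43, 35, 33}
insert 73 → {73, 51, 45, 43, 35, 33}
insert 38 → {73, 51, 45, 43, 38, 35, 33}
insert 47 → {73, 51, 47, 45, 43, 38, 35, 33}
treat next patient → 73; now {51, 47, 45, 43, 38, 35, 33}
insert 66 → {66, 51, 47, 45, 43, 38, 35, 33}
insert 65 → {66, 65, 51, 47, 45, 43, 38, 35, 33}
insert 69 → {69, 66, 65, 51, 47, 45, 43, 38, 35, 33}
insert 74 → {74, 69, 66, 65, 51, 47, 45, 43, 38, 35, 33}
insert 62 → {74, 69, 66, 65, 62, 51, 47, 45, 43, 38, 35, 33}
treat next patient → 74; now {69, 66, 65, 62, 51, 47, 45, 43, 38, 35, 33}
treat next patient → 69; now {66, 65, 62, 51, 47, 45, 43, 38, 35, 33}
insert 34 → {66, 65, 62, 51, 47, 45, 43, 38, 35, 34, 33}
treat next patient → 66; now {65, 62, 51, 47, 45, 43, 38, 35, 34, 33}
insert 50 → {65, 62, 51, 50, 47, 45, 43, 38, 35, 34, 33}
treat next patient → 65; now {62, 51, 50, 47, 45, 43, 38, 35, 34, 33}
treat next patient → 62; now {51, 50, 47, 45, 43, 38, 35, 34, 33}
treat next patient → 51; now {50, 47, 45, 43, 38, 35, 34, 33}
treat next patient → 50; now {47, 45, 43, 38, 35, 34, 33}
treat next patient → 47; now {45, 43, 38, 35, 34, 33}
treat next patient → 45; now {43, 38, 35, 34, 33}
insert 55 → {55, 43, 38, 35, 34, 33}
insert 44 → {55, 44, 43, 38, 35, 34, 33}
insert 63 → {63, 55, 44, 43, 38, 35, 34, 33}
insert 53 → {63, 55, 53, 44, 43, 38, 35, 34, 33}
treat next patient → 63; now {55, 53, 44, 43, 38, 35, 34, 33}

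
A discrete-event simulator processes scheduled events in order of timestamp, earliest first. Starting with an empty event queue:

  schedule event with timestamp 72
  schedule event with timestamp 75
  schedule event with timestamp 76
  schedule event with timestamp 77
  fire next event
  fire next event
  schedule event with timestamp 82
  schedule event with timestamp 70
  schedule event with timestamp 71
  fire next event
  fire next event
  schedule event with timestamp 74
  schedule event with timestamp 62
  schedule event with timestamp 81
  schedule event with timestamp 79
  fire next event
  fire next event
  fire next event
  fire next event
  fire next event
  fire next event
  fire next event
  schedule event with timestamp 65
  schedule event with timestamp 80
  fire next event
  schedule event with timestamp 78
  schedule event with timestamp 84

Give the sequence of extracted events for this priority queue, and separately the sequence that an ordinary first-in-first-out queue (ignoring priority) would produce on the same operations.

priority queue: 72 → 75 → 70 → 71 → 62 → 74 → 76 → 77 → 79 → 81 → 82 → 65; FIFO queue: 72, 75, 76, 77, 82, 70, 71, 74, 62, 81, 79, 65

insert 72 → {72}
insert 75 → {72, 75}
insert 76 → {72, 75, 76}
insert 77 → {72, 75, 76, 77}
fire next event → 72; now {75, 76, 77}
fire next event → 75; now {76, 77}
insert 82 → {76, 77, 82}
insert 70 → {70, 76, 77, 82}
insert 71 → {70, 71, 76, 77, 82}
fire next event → 70; now {71, 76, 77, 82}
fire next event → 71; now {76, 77, 82}
insert 74 → {74, 76, 77, 82}
insert 62 → {62, 74, 76, 77, 82}
insert 81 → {62, 74, 76, 77, 81, 82}
insert 79 → {62, 74, 76, 77, 79, 81, 82}
fire next event → 62; now {74, 76, 77, 79, 81, 82}
fire next event → 74; now {76, 77, 79, 81, 82}
fire next event → 76; now {77, 79, 81, 82}
fire next event → 77; now {79, 81, 82}
fire next event → 79; now {81, 82}
fire next event → 81; now {82}
fire next event → 82; now {}
insert 65 → {65}
insert 80 → {65, 80}
fire next event → 65; now {80}
insert 78 → {78, 80}
insert 84 → {78, 80, 84}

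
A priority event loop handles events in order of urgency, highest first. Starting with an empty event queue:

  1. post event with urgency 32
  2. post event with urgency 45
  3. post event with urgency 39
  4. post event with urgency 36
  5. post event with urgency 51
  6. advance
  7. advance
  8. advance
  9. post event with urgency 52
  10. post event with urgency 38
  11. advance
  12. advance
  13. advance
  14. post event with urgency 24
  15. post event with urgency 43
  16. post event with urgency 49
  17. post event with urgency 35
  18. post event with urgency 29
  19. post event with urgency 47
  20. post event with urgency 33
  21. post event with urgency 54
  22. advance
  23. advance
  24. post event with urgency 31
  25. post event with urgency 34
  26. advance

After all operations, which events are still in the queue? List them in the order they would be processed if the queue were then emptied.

43 → 35 → 34 → 33 → 32 → 31 → 29 → 24

insert 32 → {32}
insert 45 → {45, 32}
insert 39 → {45, 39, 32}
insert 36 → {45, 39, 36, 32}
insert 51 → {51, 45, 39, 36, 32}
advance → 51; now {45, 39, 36, 32}
advance → 45; now {39, 36, 32}
advance → 39; now {36, 32}
insert 52 → {52, 36, 32}
insert 38 → {52, 38, 36, 32}
advance → 52; now {38, 36, 32}
advance → 38; now {36, 32}
advance → 36; now {32}
insert 24 → {32, 24}
insert 43 → {43, 32, 24}
insert 49 → {49, 43, 32, 24}
insert 35 → {49, 43, 35, 32, 24}
insert 29 → {49, 43, 35, 32, 29, 24}
insert 47 → {49, 47, 43, 35, 32, 29, 24}
insert 33 → {49, 47, 43, 35, 33, 32, 29, 24}
insert 54 → {54, 49, 47, 43, 35, 33, 32, 29, 24}
advance → 54; now {49, 47, 43, 35, 33, 32, 29, 24}
advance → 49; now {47, 43, 35, 33, 32, 29, 24}
insert 31 → {47, 43, 35, 33, 32, 31, 29, 24}
insert 34 → {47, 43, 35, 34, 33, 32, 31, 29, 24}
advance → 47; now {43, 35, 34, 33, 32, 31, 29, 24}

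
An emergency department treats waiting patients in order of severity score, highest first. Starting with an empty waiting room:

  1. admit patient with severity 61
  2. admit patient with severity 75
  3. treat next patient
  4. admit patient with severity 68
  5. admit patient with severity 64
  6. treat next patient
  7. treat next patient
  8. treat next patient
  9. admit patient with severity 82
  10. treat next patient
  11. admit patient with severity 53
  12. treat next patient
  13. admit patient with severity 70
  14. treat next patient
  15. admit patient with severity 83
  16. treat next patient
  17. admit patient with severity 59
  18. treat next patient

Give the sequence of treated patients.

75, 68, 64, 61, 82, 53, 70, 83, 59

insert 61 → {61}
insert 75 → {75, 61}
treat next patient → 75; now {61}
insert 68 → {68, 61}
insert 64 → {68, 64, 61}
treat next patient → 68; now {64, 61}
treat next patient → 64; now {61}
treat next patient → 61; now {}
insert 82 → {82}
treat next patient → 82; now {}
insert 53 → {53}
treat next patient → 53; now {}
insert 70 → {70}
treat next patient → 70; now {}
insert 83 → {83}
treat next patient → 83; now {}
insert 59 → {59}
treat next patient → 59; now {}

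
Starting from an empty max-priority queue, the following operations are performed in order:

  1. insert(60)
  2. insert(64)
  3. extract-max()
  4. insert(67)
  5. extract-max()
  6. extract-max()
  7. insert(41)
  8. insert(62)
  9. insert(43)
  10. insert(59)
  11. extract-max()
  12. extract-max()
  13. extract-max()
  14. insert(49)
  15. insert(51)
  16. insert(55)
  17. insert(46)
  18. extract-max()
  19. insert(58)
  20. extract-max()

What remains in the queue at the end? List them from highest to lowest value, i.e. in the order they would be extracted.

51 → 49 → 46 → 41

insert 60 → {60}
insert 64 → {64, 60}
extract-max → 64; now {60}
insert 67 → {67, 60}
extract-max → 67; now {60}
extract-max → 60; now {}
insert 41 → {41}
insert 62 → {62, 41}
insert 43 → {62, 43, 41}
insert 59 → {62, 59, 43, 41}
extract-max → 62; now {59, 43, 41}
extract-max → 59; now {43, 41}
extract-max → 43; now {41}
insert 49 → {49, 41}
insert 51 → {51, 49, 41}
insert 55 → {55, 51, 49, 41}
insert 46 → {55, 51, 49, 46, 41}
extract-max → 55; now {51, 49, 46, 41}
insert 58 → {58, 51, 49, 46, 41}
extract-max → 58; now {51, 49, 46, 41}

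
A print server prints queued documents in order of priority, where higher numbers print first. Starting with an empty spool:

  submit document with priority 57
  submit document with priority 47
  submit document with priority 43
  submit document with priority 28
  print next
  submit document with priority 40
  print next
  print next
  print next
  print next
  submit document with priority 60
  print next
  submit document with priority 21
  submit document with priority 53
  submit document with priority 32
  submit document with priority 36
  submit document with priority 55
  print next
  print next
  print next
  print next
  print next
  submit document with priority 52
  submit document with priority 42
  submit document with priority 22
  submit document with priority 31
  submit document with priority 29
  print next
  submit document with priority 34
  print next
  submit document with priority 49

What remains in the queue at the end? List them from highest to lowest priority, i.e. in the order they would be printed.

insert 57 → {57}
insert 47 → {57, 47}
insert 43 → {57, 47, 43}
insert 28 → {57, 47, 43, 28}
print next → 57; now {47, 43, 28}
insert 40 → {47, 43, 40, 28}
print next → 47; now {43, 40, 28}
print next → 43; now {40, 28}
print next → 40; now {28}
print next → 28; now {}
insert 60 → {60}
print next → 60; now {}
insert 21 → {21}
insert 53 → {53, 21}
insert 32 → {53, 32, 21}
insert 36 → {53, 36, 32, 21}
insert 55 → {55, 53, 36, 32, 21}
print next → 55; now {53, 36, 32, 21}
print next → 53; now {36, 32, 21}
print next → 36; now {32, 21}
print next → 32; now {21}
print next → 21; now {}
insert 52 → {52}
insert 42 → {52, 42}
insert 22 → {52, 42, 22}
insert 31 → {52, 42, 31, 22}
insert 29 → {52, 42, 31, 29, 22}
print next → 52; now {42, 31, 29, 22}
insert 34 → {42, 34, 31, 29, 22}
print next → 42; now {34, 31, 29, 22}
insert 49 → {49, 34, 31, 29, 22}

[49, 34, 31, 29, 22]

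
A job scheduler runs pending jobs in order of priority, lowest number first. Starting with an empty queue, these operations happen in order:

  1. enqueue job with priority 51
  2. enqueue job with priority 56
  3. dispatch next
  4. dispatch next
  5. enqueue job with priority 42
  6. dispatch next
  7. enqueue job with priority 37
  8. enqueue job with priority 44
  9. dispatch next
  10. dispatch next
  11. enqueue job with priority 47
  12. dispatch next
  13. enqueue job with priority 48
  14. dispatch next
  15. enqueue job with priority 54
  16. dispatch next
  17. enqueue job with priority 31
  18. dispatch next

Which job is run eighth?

54

insert 51 → {51}
insert 56 → {51, 56}
dispatch next → 51; now {56}
dispatch next → 56; now {}
insert 42 → {42}
dispatch next → 42; now {}
insert 37 → {37}
insert 44 → {37, 44}
dispatch next → 37; now {44}
dispatch next → 44; now {}
insert 47 → {47}
dispatch next → 47; now {}
insert 48 → {48}
dispatch next → 48; now {}
insert 54 → {54}
dispatch next → 54; now {}
insert 31 → {31}
dispatch next → 31; now {}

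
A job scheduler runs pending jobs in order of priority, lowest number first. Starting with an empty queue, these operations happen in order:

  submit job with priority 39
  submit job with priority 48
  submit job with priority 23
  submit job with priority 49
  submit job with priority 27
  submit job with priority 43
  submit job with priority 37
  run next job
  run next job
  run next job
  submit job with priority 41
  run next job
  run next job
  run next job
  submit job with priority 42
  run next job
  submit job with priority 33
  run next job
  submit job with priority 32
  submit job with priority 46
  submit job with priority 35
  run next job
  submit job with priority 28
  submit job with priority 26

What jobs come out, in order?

23, 27, 37, 39, 41, 43, 42, 33, 32

insert 39 → {39}
insert 48 → {39, 48}
insert 23 → {23, 39, 48}
insert 49 → {23, 39, 48, 49}
insert 27 → {23, 27, 39, 48, 49}
insert 43 → {23, 27, 39, 43, 48, 49}
insert 37 → {23, 27, 37, 39, 43, 48, 49}
run next job → 23; now {27, 37, 39, 43, 48, 49}
run next job → 27; now {37, 39, 43, 48, 49}
run next job → 37; now {39, 43, 48, 49}
insert 41 → {39, 41, 43, 48, 49}
run next job → 39; now {41, 43, 48, 49}
run next job → 41; now {43, 48, 49}
run next job → 43; now {48, 49}
insert 42 → {42, 48, 49}
run next job → 42; now {48, 49}
insert 33 → {33, 48, 49}
run next job → 33; now {48, 49}
insert 32 → {32, 48, 49}
insert 46 → {32, 46, 48, 49}
insert 35 → {32, 35, 46, 48, 49}
run next job → 32; now {35, 46, 48, 49}
insert 28 → {28, 35, 46, 48, 49}
insert 26 → {26, 28, 35, 46, 48, 49}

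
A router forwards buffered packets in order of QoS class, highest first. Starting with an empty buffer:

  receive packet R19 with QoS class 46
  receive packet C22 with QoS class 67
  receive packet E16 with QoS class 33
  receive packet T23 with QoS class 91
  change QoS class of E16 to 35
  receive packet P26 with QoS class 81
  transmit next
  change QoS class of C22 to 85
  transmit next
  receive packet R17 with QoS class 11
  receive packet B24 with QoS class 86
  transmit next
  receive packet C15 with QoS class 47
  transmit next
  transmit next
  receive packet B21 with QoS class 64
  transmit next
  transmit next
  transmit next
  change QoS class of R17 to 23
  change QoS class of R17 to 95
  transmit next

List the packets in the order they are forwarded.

T23 → C22 → B24 → P26 → C15 → B21 → R19 → E16 → R17

add R19 (QoS class 46) → {R19:46}
add C22 (QoS class 67) → {C22:67, R19:46}
add E16 (QoS class 33) → {C22:67, R19:46, E16:33}
add T23 (QoS class 91) → {T23:91, C22:67, R19:46, E16:33}
update E16 to QoS class 35 → {T23:91, C22:67, R19:46, E16:35}
add P26 (QoS class 81) → {T23:91, P26:81, C22:67, R19:46, E16:35}
transmit next → T23; now {P26:81, C22:67, R19:46, E16:35}
update C22 to QoS class 85 → {C22:85, P26:81, R19:46, E16:35}
transmit next → C22; now {P26:81, R19:46, E16:35}
add R17 (QoS class 11) → {P26:81, R19:46, E16:35, R17:11}
add B24 (QoS class 86) → {B24:86, P26:81, R19:46, E16:35, R17:11}
transmit next → B24; now {P26:81, R19:46, E16:35, R17:11}
add C15 (QoS class 47) → {P26:81, C15:47, R19:46, E16:35, R17:11}
transmit next → P26; now {C15:47, R19:46, E16:35, R17:11}
transmit next → C15; now {R19:46, E16:35, R17:11}
add B21 (QoS class 64) → {B21:64, R19:46, E16:35, R17:11}
transmit next → B21; now {R19:46, E16:35, R17:11}
transmit next → R19; now {E16:35, R17:11}
transmit next → E16; now {R17:11}
update R17 to QoS class 23 → {R17:23}
update R17 to QoS class 95 → {R17:95}
transmit next → R17; now {}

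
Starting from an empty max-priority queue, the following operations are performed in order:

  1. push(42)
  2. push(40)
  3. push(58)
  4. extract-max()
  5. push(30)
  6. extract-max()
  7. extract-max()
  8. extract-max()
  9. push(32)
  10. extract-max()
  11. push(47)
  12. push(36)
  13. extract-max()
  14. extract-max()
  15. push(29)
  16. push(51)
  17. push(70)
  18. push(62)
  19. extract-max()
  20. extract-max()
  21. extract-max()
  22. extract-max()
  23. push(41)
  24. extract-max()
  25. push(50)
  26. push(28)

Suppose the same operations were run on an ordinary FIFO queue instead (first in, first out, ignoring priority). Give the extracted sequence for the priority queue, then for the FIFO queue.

priority queue: [58, 42, 40, 30, 32, 47, 36, 70, 62, 51, 29, 41]; FIFO queue: 42 → 40 → 58 → 30 → 32 → 47 → 36 → 29 → 51 → 70 → 62 → 41

insert 42 → {42}
insert 40 → {42, 40}
insert 58 → {58, 42, 40}
extract-max → 58; now {42, 40}
insert 30 → {42, 40, 30}
extract-max → 42; now {40, 30}
extract-max → 40; now {30}
extract-max → 30; now {}
insert 32 → {32}
extract-max → 32; now {}
insert 47 → {47}
insert 36 → {47, 36}
extract-max → 47; now {36}
extract-max → 36; now {}
insert 29 → {29}
insert 51 → {51, 29}
insert 70 → {70, 51, 29}
insert 62 → {70, 62, 51, 29}
extract-max → 70; now {62, 51, 29}
extract-max → 62; now {51, 29}
extract-max → 51; now {29}
extract-max → 29; now {}
insert 41 → {41}
extract-max → 41; now {}
insert 50 → {50}
insert 28 → {50, 28}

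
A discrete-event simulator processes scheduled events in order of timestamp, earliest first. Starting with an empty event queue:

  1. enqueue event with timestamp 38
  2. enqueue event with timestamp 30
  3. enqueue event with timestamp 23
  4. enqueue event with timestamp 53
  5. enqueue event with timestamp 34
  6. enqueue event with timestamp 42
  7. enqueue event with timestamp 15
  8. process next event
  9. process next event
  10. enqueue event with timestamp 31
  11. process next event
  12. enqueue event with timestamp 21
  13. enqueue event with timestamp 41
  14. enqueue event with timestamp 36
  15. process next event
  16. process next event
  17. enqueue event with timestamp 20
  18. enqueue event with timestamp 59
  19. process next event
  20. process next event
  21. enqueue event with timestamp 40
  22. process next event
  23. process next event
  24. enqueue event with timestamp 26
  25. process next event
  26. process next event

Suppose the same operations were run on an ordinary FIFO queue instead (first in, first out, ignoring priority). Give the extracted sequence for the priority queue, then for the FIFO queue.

insert 38 → {38}
insert 30 → {30, 38}
insert 23 → {23, 30, 38}
insert 53 → {23, 30, 38, 53}
insert 34 → {23, 30, 34, 38, 53}
insert 42 → {23, 30, 34, 38, 42, 53}
insert 15 → {15, 23, 30, 34, 38, 42, 53}
process next event → 15; now {23, 30, 34, 38, 42, 53}
process next event → 23; now {30, 34, 38, 42, 53}
insert 31 → {30, 31, 34, 38, 42, 53}
process next event → 30; now {31, 34, 38, 42, 53}
insert 21 → {21, 31, 34, 38, 42, 53}
insert 41 → {21, 31, 34, 38, 41, 42, 53}
insert 36 → {21, 31, 34, 36, 38, 41, 42, 53}
process next event → 21; now {31, 34, 36, 38, 41, 42, 53}
process next event → 31; now {34, 36, 38, 41, 42, 53}
insert 20 → {20, 34, 36, 38, 41, 42, 53}
insert 59 → {20, 34, 36, 38, 41, 42, 53, 59}
process next event → 20; now {34, 36, 38, 41, 42, 53, 59}
process next event → 34; now {36, 38, 41, 42, 53, 59}
insert 40 → {36, 38, 40, 41, 42, 53, 59}
process next event → 36; now {38, 40, 41, 42, 53, 59}
process next event → 38; now {40, 41, 42, 53, 59}
insert 26 → {26, 40, 41, 42, 53, 59}
process next event → 26; now {40, 41, 42, 53, 59}
process next event → 40; now {41, 42, 53, 59}

priority queue: 15, 23, 30, 21, 31, 20, 34, 36, 38, 26, 40; FIFO queue: 38 → 30 → 23 → 53 → 34 → 42 → 15 → 31 → 21 → 41 → 36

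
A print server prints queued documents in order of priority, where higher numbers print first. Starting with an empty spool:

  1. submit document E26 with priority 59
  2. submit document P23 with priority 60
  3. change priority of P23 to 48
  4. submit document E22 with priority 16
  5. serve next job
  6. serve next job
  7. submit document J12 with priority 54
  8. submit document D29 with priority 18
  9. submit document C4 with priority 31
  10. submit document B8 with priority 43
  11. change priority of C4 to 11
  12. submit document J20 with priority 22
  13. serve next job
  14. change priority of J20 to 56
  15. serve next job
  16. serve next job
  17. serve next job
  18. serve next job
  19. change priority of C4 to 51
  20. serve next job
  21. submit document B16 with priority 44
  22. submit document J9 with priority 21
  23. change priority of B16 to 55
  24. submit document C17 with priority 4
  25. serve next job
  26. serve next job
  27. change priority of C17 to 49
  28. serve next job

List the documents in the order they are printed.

E26 → P23 → J12 → J20 → B8 → D29 → E22 → C4 → B16 → J9 → C17

add E26 (priority 59) → {E26:59}
add P23 (priority 60) → {P23:60, E26:59}
update P23 to priority 48 → {E26:59, P23:48}
add E22 (priority 16) → {E26:59, P23:48, E22:16}
serve next job → E26; now {P23:48, E22:16}
serve next job → P23; now {E22:16}
add J12 (priority 54) → {J12:54, E22:16}
add D29 (priority 18) → {J12:54, D29:18, E22:16}
add C4 (priority 31) → {J12:54, C4:31, D29:18, E22:16}
add B8 (priority 43) → {J12:54, B8:43, C4:31, D29:18, E22:16}
update C4 to priority 11 → {J12:54, B8:43, D29:18, E22:16, C4:11}
add J20 (priority 22) → {J12:54, B8:43, J20:22, D29:18, E22:16, C4:11}
serve next job → J12; now {B8:43, J20:22, D29:18, E22:16, C4:11}
update J20 to priority 56 → {J20:56, B8:43, D29:18, E22:16, C4:11}
serve next job → J20; now {B8:43, D29:18, E22:16, C4:11}
serve next job → B8; now {D29:18, E22:16, C4:11}
serve next job → D29; now {E22:16, C4:11}
serve next job → E22; now {C4:11}
update C4 to priority 51 → {C4:51}
serve next job → C4; now {}
add B16 (priority 44) → {B16:44}
add J9 (priority 21) → {B16:44, J9:21}
update B16 to priority 55 → {B16:55, J9:21}
add C17 (priority 4) → {B16:55, J9:21, C17:4}
serve next job → B16; now {J9:21, C17:4}
serve next job → J9; now {C17:4}
update C17 to priority 49 → {C17:49}
serve next job → C17; now {}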